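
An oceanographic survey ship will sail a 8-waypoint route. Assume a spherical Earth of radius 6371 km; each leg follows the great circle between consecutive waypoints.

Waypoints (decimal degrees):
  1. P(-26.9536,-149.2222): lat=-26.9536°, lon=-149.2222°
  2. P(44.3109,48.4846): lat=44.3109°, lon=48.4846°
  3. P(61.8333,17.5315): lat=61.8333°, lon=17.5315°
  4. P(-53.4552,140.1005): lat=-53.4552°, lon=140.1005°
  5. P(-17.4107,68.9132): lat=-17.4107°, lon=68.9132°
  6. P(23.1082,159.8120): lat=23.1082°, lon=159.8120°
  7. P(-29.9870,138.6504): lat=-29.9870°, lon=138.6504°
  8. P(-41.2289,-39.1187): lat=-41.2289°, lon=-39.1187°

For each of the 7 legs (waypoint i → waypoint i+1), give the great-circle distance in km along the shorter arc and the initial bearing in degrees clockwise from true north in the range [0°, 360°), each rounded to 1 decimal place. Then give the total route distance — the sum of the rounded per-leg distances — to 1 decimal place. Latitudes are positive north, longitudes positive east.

Leg 1: φ1=-0.4704291, φ2=0.7733711, Δφ=1.2438002, Δλ=3.4506346 rad; a=sin²(Δφ/2)+cosφ1·cosφ2·sin²(Δλ/2)=0.9621229569; c=2·atan2(√a, √(1-a))=2.749852081; dist=6371·c=17519.308 ≈ 17519.3 km; running total=17519.3 km
Leg 1 bearing: y=sinΔλ·cosφ2=-0.21763476, x=cosφ1·sinφ2-sinφ1·cosφ2·cosΔλ=0.31369508; θ=atan2(y, x)=-34.7521° <0 so +360° → 325.2479° ≈ 325.2°
Leg 2: φ1=0.7733711, φ2=1.0791947, Δφ=0.3058236, Δλ=-0.5402335 rad; a=sin²(Δφ/2)+cosφ1·cosφ2·sin²(Δλ/2)=0.0472516179; c=2·atan2(√a, √(1-a))=0.438247425; dist=6371·c=2792.074 ≈ 2792.1 km; running total=20311.4 km
Leg 2 bearing: y=sinΔλ·cosφ2=-0.24278650, x=cosφ1·sinφ2-sinφ1·cosφ2·cosΔλ=0.34803782; θ=atan2(y, x)=-34.8991° <0 so +360° → 325.1009° ≈ 325.1°
Leg 3: φ1=1.0791947, φ2=-0.9329692, Δφ=-2.0121639, Δλ=2.1392326 rad; a=sin²(Δφ/2)+cosφ1·cosφ2·sin²(Δλ/2)=0.9297797818; c=2·atan2(√a, √(1-a))=2.605203523; dist=6371·c=16597.752 ≈ 16597.8 km; running total=36909.2 km
Leg 3 bearing: y=sinΔλ·cosφ2=0.50181275, x=cosφ1·sinφ2-sinφ1·cosφ2·cosΔλ=-0.09665052; θ=atan2(y, x)=100.9018° ≈ 100.9°
Leg 4: φ1=-0.9329692, φ2=-0.3038740, Δφ=0.6290952, Δλ=-1.2424528 rad; a=sin²(Δφ/2)+cosφ1·cosφ2·sin²(Δλ/2)=0.2881945045; c=2·atan2(√a, √(1-a))=1.133368378; dist=6371·c=7220.690 ≈ 7220.7 km; running total=44129.9 km
Leg 4 bearing: y=sinΔλ·cosφ2=-0.90320984, x=cosφ1·sinφ2-sinφ1·cosφ2·cosΔλ=0.06903419; θ=atan2(y, x)=-85.6293° <0 so +360° → 274.3707° ≈ 274.4°
Leg 5: φ1=-0.3038740, φ2=0.4033142, Δφ=0.7071882, Δλ=1.5864833 rad; a=sin²(Δφ/2)+cosφ1·cosφ2·sin²(Δλ/2)=0.5656004366; c=2·atan2(√a, √(1-a))=1.702376554; dist=6371·c=10845.841 ≈ 10845.8 km; running total=54975.7 km
Leg 5 bearing: y=sinΔλ·cosφ2=0.91965217, x=cosφ1·sinφ2-sinφ1·cosφ2·cosΔλ=0.37017052; θ=atan2(y, x)=68.0747° ≈ 68.1°
Leg 6: φ1=0.4033142, φ2=-0.5233719, Δφ=-0.9266861, Δλ=-0.3693396 rad; a=sin²(Δφ/2)+cosφ1·cosφ2·sin²(Δλ/2)=0.2266168709; c=2·atan2(√a, √(1-a))=0.992299156; dist=6371·c=6321.938 ≈ 6321.9 km; running total=61297.6 km
Leg 6 bearing: y=sinΔλ·cosφ2=-0.31267580, x=cosφ1·sinφ2-sinφ1·cosφ2·cosΔλ=-0.77671134; θ=atan2(y, x)=-158.0721° <0 so +360° → 201.9279° ≈ 201.9°
Leg 7: φ1=-0.5233719, φ2=-0.7195801, Δφ=-0.1962082, Δλ=-3.1026561 rad; a=sin²(Δφ/2)+cosφ1·cosφ2·sin²(Δλ/2)=0.6607546290; c=2·atan2(√a, √(1-a))=1.898119267; dist=6371·c=12092.918 ≈ 12092.9 km; running total=73390.5 km
Leg 7 bearing: y=sinΔλ·cosφ2=-0.02927610, x=cosφ1·sinφ2-sinφ1·cosφ2·cosΔλ=-0.94645375; θ=atan2(y, x)=-178.2283° <0 so +360° → 181.7717° ≈ 181.8°

Leg 1: dist=17519.3 km, bearing=325.2°
Leg 2: dist=2792.1 km, bearing=325.1°
Leg 3: dist=16597.8 km, bearing=100.9°
Leg 4: dist=7220.7 km, bearing=274.4°
Leg 5: dist=10845.8 km, bearing=68.1°
Leg 6: dist=6321.9 km, bearing=201.9°
Leg 7: dist=12092.9 km, bearing=181.8°
Total: 73390.5 km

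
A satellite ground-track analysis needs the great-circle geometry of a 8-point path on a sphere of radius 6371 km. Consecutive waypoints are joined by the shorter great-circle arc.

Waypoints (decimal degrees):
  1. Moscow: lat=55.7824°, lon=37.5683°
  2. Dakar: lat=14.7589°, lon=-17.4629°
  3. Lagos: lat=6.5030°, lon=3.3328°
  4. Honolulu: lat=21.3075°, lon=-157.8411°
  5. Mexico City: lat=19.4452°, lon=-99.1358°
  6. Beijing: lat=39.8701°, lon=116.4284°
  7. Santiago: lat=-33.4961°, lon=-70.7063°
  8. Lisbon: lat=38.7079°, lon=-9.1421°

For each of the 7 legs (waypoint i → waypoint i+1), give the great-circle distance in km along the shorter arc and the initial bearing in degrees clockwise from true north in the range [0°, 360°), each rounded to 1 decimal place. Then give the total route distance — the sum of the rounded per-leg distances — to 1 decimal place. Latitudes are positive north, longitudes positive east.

Leg 1: φ1=0.9735865, φ2=0.2575914, Δφ=-0.7159951, Δλ=-0.9604756 rad; a=sin²(Δφ/2)+cosφ1·cosφ2·sin²(Δλ/2)=0.2388422146; c=2·atan2(√a, √(1-a))=1.021232219; dist=6371·c=6506.270 ≈ 6506.3 km; running total=6506.3 km
Leg 1 bearing: y=sinΔλ·cosφ2=-0.79242717, x=cosφ1·sinφ2-sinφ1·cosφ2·cosΔλ=-0.31503275; θ=atan2(y, x)=-111.6805° <0 so +360° → 248.3195° ≈ 248.3°
Leg 2: φ1=0.2575914, φ2=0.1134988, Δφ=-0.1440926, Δλ=0.3629534 rad; a=sin²(Δφ/2)+cosφ1·cosφ2·sin²(Δλ/2)=0.0364781387; c=2·atan2(√a, √(1-a))=0.384346340; dist=6371·c=2448.671 ≈ 2448.7 km; running total=8955.0 km
Leg 2 bearing: y=sinΔλ·cosφ2=0.35275247, x=cosφ1·sinφ2-sinφ1·cosφ2·cosΔλ=-0.12710480; θ=atan2(y, x)=109.8153° ≈ 109.8°
Leg 3: φ1=0.1134988, φ2=0.3718860, Δφ=0.2583873, Δλ=-2.8130152 rad; a=sin²(Δφ/2)+cosφ1·cosφ2·sin²(Δλ/2)=0.9174877159; c=2·atan2(√a, √(1-a))=2.558884464; dist=6371·c=16302.653 ≈ 16302.7 km; running total=25257.7 km
Leg 3 bearing: y=sinΔλ·cosφ2=-0.30063851, x=cosφ1·sinφ2-sinφ1·cosφ2·cosΔλ=0.46090402; θ=atan2(y, x)=-33.1156° <0 so +360° → 326.8844° ≈ 326.9°
Leg 4: φ1=0.3718860, φ2=0.3393828, Δφ=-0.0325033, Δλ=1.0246008 rad; a=sin²(Δφ/2)+cosφ1·cosφ2·sin²(Δλ/2)=0.2113507670; c=2·atan2(√a, √(1-a))=0.955380062; dist=6371·c=6086.726 ≈ 6086.7 km; running total=31344.4 km
Leg 4 bearing: y=sinΔλ·cosφ2=0.80576609, x=cosφ1·sinφ2-sinφ1·cosφ2·cosΔλ=0.13216463; θ=atan2(y, x)=80.6851° ≈ 80.7°
Leg 5: φ1=0.3393828, φ2=0.6958645, Δφ=0.3564818, Δλ=3.7623050 rad; a=sin²(Δφ/2)+cosφ1·cosφ2·sin²(Δλ/2)=0.6876566737; c=2·atan2(√a, √(1-a))=1.955531138; dist=6371·c=12458.689 ≈ 12458.7 km; running total=43803.1 km
Leg 5 bearing: y=sinΔλ·cosφ2=-0.44638924, x=cosφ1·sinφ2-sinφ1·cosφ2·cosΔλ=0.81232785; θ=atan2(y, x)=-28.7896° <0 so +360° → 331.2104° ≈ 331.2°
Leg 6: φ1=0.6958645, φ2=-0.5846172, Δφ=-1.2804817, Δλ=-3.2661167 rad; a=sin²(Δφ/2)+cosφ1·cosφ2·sin²(Δλ/2)=0.9944312682; c=2·atan2(√a, √(1-a))=2.992205913; dist=6371·c=19063.344 ≈ 19063.3 km; running total=62866.4 km
Leg 6 bearing: y=sinΔλ·cosφ2=0.10357532, x=cosφ1·sinφ2-sinφ1·cosφ2·cosΔλ=0.10687861; θ=atan2(y, x)=44.1008° ≈ 44.1°
Leg 7: φ1=-0.5846172, φ2=0.6755803, Δφ=1.2601975, Δλ=1.0744980 rad; a=sin²(Δφ/2)+cosφ1·cosφ2·sin²(Δλ/2)=0.5176248368; c=2·atan2(√a, √(1-a))=1.606053304; dist=6371·c=10232.166 ≈ 10232.2 km; running total=73098.6 km
Leg 7 bearing: y=sinΔλ·cosφ2=0.68619661, x=cosφ1·sinφ2-sinφ1·cosφ2·cosΔλ=0.72656154; θ=atan2(y, x)=43.3634° ≈ 43.4°

Leg 1: dist=6506.3 km, bearing=248.3°
Leg 2: dist=2448.7 km, bearing=109.8°
Leg 3: dist=16302.7 km, bearing=326.9°
Leg 4: dist=6086.7 km, bearing=80.7°
Leg 5: dist=12458.7 km, bearing=331.2°
Leg 6: dist=19063.3 km, bearing=44.1°
Leg 7: dist=10232.2 km, bearing=43.4°
Total: 73098.6 km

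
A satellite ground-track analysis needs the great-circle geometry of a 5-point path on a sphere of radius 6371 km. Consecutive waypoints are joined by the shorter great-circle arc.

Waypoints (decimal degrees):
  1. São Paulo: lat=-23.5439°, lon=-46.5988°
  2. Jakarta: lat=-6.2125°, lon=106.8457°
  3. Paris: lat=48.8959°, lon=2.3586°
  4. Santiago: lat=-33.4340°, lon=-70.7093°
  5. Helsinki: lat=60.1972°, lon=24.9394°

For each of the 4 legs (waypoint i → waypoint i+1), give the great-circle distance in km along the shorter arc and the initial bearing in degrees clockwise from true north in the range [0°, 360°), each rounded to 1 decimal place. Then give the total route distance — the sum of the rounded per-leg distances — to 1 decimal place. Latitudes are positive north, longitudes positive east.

Leg 1: φ1=-0.4109186, φ2=-0.1084286, Δφ=0.3024900, Δλ=2.6781117 rad; a=sin²(Δφ/2)+cosφ1·cosφ2·sin²(Δλ/2)=0.8859976828; c=2·atan2(√a, √(1-a))=2.452770724; dist=6371·c=15626.602 ≈ 15626.6 km; running total=15626.6 km
Leg 1 bearing: y=sinΔλ·cosφ2=0.44443905, x=cosφ1·sinφ2-sinφ1·cosφ2·cosΔλ=-0.45441951; θ=atan2(y, x)=135.6362° ≈ 135.6°
Leg 2: φ1=-0.1084286, φ2=0.8533944, Δφ=0.9618230, Δλ=-1.8236439 rad; a=sin²(Δφ/2)+cosφ1·cosφ2·sin²(Δλ/2)=0.6225203423; c=2·atan2(√a, √(1-a))=1.818357983; dist=6371·c=11584.759 ≈ 11584.8 km; running total=27211.4 km
Leg 2 bearing: y=sinΔλ·cosφ2=-0.63652554, x=cosφ1·sinφ2-sinφ1·cosφ2·cosΔλ=0.73129358; θ=atan2(y, x)=-41.0367° <0 so +360° → 318.9633° ≈ 319.0°
Leg 3: φ1=0.8533944, φ2=-0.5835334, Δφ=-1.4369278, Δλ=-1.2752754 rad; a=sin²(Δφ/2)+cosφ1·cosφ2·sin²(Δλ/2)=0.6276924887; c=2·atan2(√a, √(1-a))=1.829042190; dist=6371·c=11652.828 ≈ 11652.8 km; running total=38864.2 km
Leg 3 bearing: y=sinΔλ·cosφ2=-0.79834504, x=cosφ1·sinφ2-sinφ1·cosφ2·cosΔλ=-0.54536567; θ=atan2(y, x)=-124.3378° <0 so +360° → 235.6622° ≈ 235.7°
Leg 4: φ1=-0.5835334, φ2=1.0506393, Δφ=1.6341727, Δλ=1.6693847 rad; a=sin²(Δφ/2)+cosφ1·cosφ2·sin²(Δλ/2)=0.7594649846; c=2·atan2(√a, √(1-a))=2.116395035; dist=6371·c=13483.553 ≈ 13483.6 km; running total=52347.8 km
Leg 4 bearing: y=sinΔλ·cosφ2=0.49460290, x=cosφ1·sinφ2-sinφ1·cosφ2·cosΔλ=0.69719413; θ=atan2(y, x)=35.3526° ≈ 35.4°

Leg 1: dist=15626.6 km, bearing=135.6°
Leg 2: dist=11584.8 km, bearing=319.0°
Leg 3: dist=11652.8 km, bearing=235.7°
Leg 4: dist=13483.6 km, bearing=35.4°
Total: 52347.8 km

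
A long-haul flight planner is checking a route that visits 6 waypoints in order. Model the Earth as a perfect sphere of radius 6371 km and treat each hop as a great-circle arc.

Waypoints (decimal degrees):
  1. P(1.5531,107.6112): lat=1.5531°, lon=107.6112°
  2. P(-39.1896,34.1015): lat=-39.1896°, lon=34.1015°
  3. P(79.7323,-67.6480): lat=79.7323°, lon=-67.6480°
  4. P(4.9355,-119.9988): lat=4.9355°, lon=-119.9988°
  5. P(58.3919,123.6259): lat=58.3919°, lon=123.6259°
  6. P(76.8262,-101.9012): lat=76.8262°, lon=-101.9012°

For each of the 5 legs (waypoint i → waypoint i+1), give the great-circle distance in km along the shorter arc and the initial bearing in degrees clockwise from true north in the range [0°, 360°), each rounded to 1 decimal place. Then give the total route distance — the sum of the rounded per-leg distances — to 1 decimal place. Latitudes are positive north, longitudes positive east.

Leg 1: dist=8706.5 km, bearing=229.4°
Leg 2: dist=14514.7 km, bearing=346.7°
Leg 3: dist=8769.3 km, bearing=233.5°
Leg 4: dist=11022.9 km, bearing=331.6°
Leg 5: dist=4647.2 km, bearing=14.1°
Total: 47660.6 km

Leg 1: φ1=0.0271067, φ2=-0.6839876, Δφ=-0.7110943, Δλ=-1.2829863 rad; a=sin²(Δφ/2)+cosφ1·cosφ2·sin²(Δλ/2)=0.3986021271; c=2·atan2(√a, √(1-a))=1.366584174; dist=6371·c=8706.508 ≈ 8706.5 km; running total=8706.5 km
Leg 1 bearing: y=sinΔλ·cosφ2=-0.74317931, x=cosφ1·sinφ2-sinφ1·cosφ2·cosΔλ=-0.63761932; θ=atan2(y, x)=-130.6283° <0 so +360° → 229.3717° ≈ 229.4°
Leg 2: φ1=-0.6839876, φ2=1.3915912, Δφ=2.0755787, Δλ=-1.7758638 rad; a=sin²(Δφ/2)+cosφ1·cosφ2·sin²(Δλ/2)=0.8249508879; c=2·atan2(√a, √(1-a))=2.278251517; dist=6371·c=14514.740 ≈ 14514.7 km; running total=23221.2 km
Leg 2 bearing: y=sinΔλ·cosφ2=-0.17451275, x=cosφ1·sinφ2-sinφ1·cosφ2·cosΔλ=0.73971142; θ=atan2(y, x)=-13.2745° <0 so +360° → 346.7255° ≈ 346.7°
Leg 3: φ1=1.3915912, φ2=0.0861407, Δφ=-1.3054504, Δλ=-0.9136938 rad; a=sin²(Δφ/2)+cosφ1·cosφ2·sin²(Δλ/2)=0.4034345742; c=2·atan2(√a, √(1-a))=1.376444249; dist=6371·c=8769.326 ≈ 8769.3 km; running total=31990.5 km
Leg 3 bearing: y=sinΔλ·cosφ2=-0.78882970, x=cosφ1·sinφ2-sinφ1·cosφ2·cosΔλ=-0.58347938; θ=atan2(y, x)=-126.4895° <0 so +360° → 233.5105° ≈ 233.5°
Leg 4: φ1=0.0861407, φ2=1.0191309, Δφ=0.9329902, Δλ=4.2520532 rad; a=sin²(Δφ/2)+cosφ1·cosφ2·sin²(Δλ/2)=0.5793495493; c=2·atan2(√a, √(1-a))=1.730169240; dist=6371·c=11022.908 ≈ 11022.9 km; running total=43013.4 km
Leg 4 bearing: y=sinΔλ·cosφ2=-0.46954860, x=cosφ1·sinφ2-sinφ1·cosφ2·cosΔλ=0.86852674; θ=atan2(y, x)=-28.3968° <0 so +360° → 331.6032° ≈ 331.6°
Leg 5: φ1=1.0191309, φ2=1.3408701, Δφ=0.3217392, Δλ=-3.9361904 rad; a=sin²(Δφ/2)+cosφ1·cosφ2·sin²(Δλ/2)=0.1272204839; c=2·atan2(√a, √(1-a))=0.729423045; dist=6371·c=4647.154 ≈ 4647.2 km; running total=47660.6 km
Leg 5 bearing: y=sinΔλ·cosφ2=0.16262935, x=cosφ1·sinφ2-sinφ1·cosφ2·cosΔλ=0.64629206; θ=atan2(y, x)=14.1243° ≈ 14.1°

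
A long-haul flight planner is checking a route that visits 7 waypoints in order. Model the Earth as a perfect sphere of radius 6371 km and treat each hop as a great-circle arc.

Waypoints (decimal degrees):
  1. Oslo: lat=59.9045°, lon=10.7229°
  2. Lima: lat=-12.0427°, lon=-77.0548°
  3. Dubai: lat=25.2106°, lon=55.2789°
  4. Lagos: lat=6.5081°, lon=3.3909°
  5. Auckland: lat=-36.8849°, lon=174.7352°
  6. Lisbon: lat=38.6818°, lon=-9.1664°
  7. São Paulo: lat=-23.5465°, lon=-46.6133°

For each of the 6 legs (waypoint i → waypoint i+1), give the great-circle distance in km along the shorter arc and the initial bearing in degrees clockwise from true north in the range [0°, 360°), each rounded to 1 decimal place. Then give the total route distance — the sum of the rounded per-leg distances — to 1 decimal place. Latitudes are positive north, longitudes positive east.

Leg 1: dist=11041.0 km, bearing=262.0°
Leg 2: dist=14813.0 km, bearing=66.6°
Leg 3: dist=5883.1 km, bearing=258.5°
Leg 4: dist=16525.0 km, bearing=166.6°
Leg 5: dist=19618.3 km, bearing=58.6°
Leg 6: dist=7942.6 km, bearing=216.0°
Total: 75823.0 km

Leg 1: φ1=1.0455308, φ2=-0.2101848, Δφ=-1.2557155, Δλ=-1.5320099 rad; a=sin²(Δφ/2)+cosφ1·cosφ2·sin²(Δλ/2)=0.5807487721; c=2·atan2(√a, √(1-a))=1.733004256; dist=6371·c=11040.970 ≈ 11041.0 km; running total=11041.0 km
Leg 1 bearing: y=sinΔλ·cosφ2=-0.97725683, x=cosφ1·sinφ2-sinφ1·cosφ2·cosΔλ=-0.13743225; θ=atan2(y, x)=-98.0050° <0 so +360° → 261.9950° ≈ 262.0°
Leg 2: φ1=-0.2101848, φ2=0.4400080, Δφ=0.6501927, Δλ=2.3096588 rad; a=sin²(Δφ/2)+cosφ1·cosφ2·sin²(Δλ/2)=0.8423804583; c=2·atan2(√a, √(1-a))=2.325071910; dist=6371·c=14813.033 ≈ 14813.0 km; running total=25854.0 km
Leg 2 bearing: y=sinΔλ·cosφ2=0.66882169, x=cosφ1·sinφ2-sinφ1·cosφ2·cosΔλ=0.28944781; θ=atan2(y, x)=66.5984° ≈ 66.6°
Leg 3: φ1=0.4400080, φ2=0.1135878, Δφ=-0.3264202, Δλ=-0.9056164 rad; a=sin²(Δφ/2)+cosφ1·cosφ2·sin²(Δλ/2)=0.1984544429; c=2·atan2(√a, √(1-a))=0.923425701; dist=6371·c=5883.145 ≈ 5883.1 km; running total=31737.1 km
Leg 3 bearing: y=sinΔλ·cosφ2=-0.78173547, x=cosφ1·sinφ2-sinφ1·cosφ2·cosΔλ=-0.15865295; θ=atan2(y, x)=-101.4723° <0 so +360° → 258.5277° ≈ 258.5°
Leg 4: φ1=0.1135878, φ2=-0.6437629, Δφ=-0.7573507, Δλ=2.9905222 rad; a=sin²(Δφ/2)+cosφ1·cosφ2·sin²(Δλ/2)=0.9268337145; c=2·atan2(√a, √(1-a))=2.593783167; dist=6371·c=16524.993 ≈ 16525.0 km; running total=48262.1 km
Leg 4 bearing: y=sinΔλ·cosφ2=0.12037354, x=cosφ1·sinφ2-sinφ1·cosφ2·cosΔλ=-0.50671701; θ=atan2(y, x)=166.6368° ≈ 166.6°
Leg 5: φ1=-0.6437629, φ2=0.6751248, Δφ=1.3188877, Δλ=-3.2096884 rad; a=sin²(Δφ/2)+cosφ1·cosφ2·sin²(Δλ/2)=0.9990305905; c=2·atan2(√a, √(1-a))=3.079311906; dist=6371·c=19618.296 ≈ 19618.3 km; running total=67880.4 km
Leg 5 bearing: y=sinΔλ·cosφ2=0.05311646, x=cosφ1·sinφ2-sinφ1·cosφ2·cosΔλ=0.03244258; θ=atan2(y, x)=58.5842° ≈ 58.6°
Leg 6: φ1=0.6751248, φ2=-0.4109640, Δφ=-1.0860887, Δλ=-0.6535717 rad; a=sin²(Δφ/2)+cosφ1·cosφ2·sin²(Δλ/2)=0.3407647750; c=2·atan2(√a, √(1-a))=1.246680842; dist=6371·c=7942.604 ≈ 7942.6 km; running total=75823.0 km
Leg 6 bearing: y=sinΔλ·cosφ2=-0.55739934, x=cosφ1·sinφ2-sinφ1·cosφ2·cosΔλ=-0.76673499; θ=atan2(y, x)=-143.9837° <0 so +360° → 216.0163° ≈ 216.0°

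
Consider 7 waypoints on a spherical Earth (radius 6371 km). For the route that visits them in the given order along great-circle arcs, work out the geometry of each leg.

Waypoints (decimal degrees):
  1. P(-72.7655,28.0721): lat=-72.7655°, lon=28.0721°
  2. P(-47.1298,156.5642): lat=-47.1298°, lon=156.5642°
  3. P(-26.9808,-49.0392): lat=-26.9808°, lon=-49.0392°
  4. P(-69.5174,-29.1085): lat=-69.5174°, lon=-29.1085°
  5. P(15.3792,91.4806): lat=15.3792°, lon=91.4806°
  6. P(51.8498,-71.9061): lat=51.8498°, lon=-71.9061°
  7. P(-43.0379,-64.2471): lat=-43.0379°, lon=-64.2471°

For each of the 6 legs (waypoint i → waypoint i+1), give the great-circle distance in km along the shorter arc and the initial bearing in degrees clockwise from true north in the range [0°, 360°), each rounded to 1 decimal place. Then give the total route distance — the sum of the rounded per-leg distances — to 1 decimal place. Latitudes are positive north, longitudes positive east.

Leg 1: dist=6108.3 km, bearing=139.4°
Leg 2: dist=11383.2 km, bearing=156.8°
Leg 3: dist=4903.3 km, bearing=170.1°
Leg 4: dist=12769.9 km, bearing=113.8°
Leg 5: dist=12368.7 km, bearing=349.1°
Leg 6: dist=10576.8 km, bearing=174.4°
Total: 58110.2 km

Leg 1: φ1=-1.2699976, φ2=-0.8225702, Δφ=0.4474274, Δλ=2.2426102 rad; a=sin²(Δφ/2)+cosφ1·cosφ2·sin²(Δλ/2)=0.2127353350; c=2·atan2(√a, √(1-a))=0.958767346; dist=6371·c=6108.307 ≈ 6108.3 km; running total=6108.3 km
Leg 1 bearing: y=sinΔλ·cosφ2=0.53249785, x=cosφ1·sinφ2-sinφ1·cosφ2·cosΔλ=-0.62158032; θ=atan2(y, x)=139.4139° ≈ 139.4°
Leg 2: φ1=-0.8225702, φ2=-0.4709038, Δφ=0.3516664, Δλ=-3.5884563 rad; a=sin²(Δφ/2)+cosφ1·cosφ2·sin²(Δλ/2)=0.6071238598; c=2·atan2(√a, √(1-a))=1.786717927; dist=6371·c=11383.180 ≈ 11383.2 km; running total=17491.5 km
Leg 2 bearing: y=sinΔλ·cosφ2=0.38510462, x=cosφ1·sinφ2-sinφ1·cosφ2·cosΔλ=-0.89765937; θ=atan2(y, x)=156.7802° ≈ 156.8°
Leg 3: φ1=-0.4709038, φ2=-1.2133075, Δφ=-0.7424037, Δλ=0.3478563 rad; a=sin²(Δφ/2)+cosφ1·cosφ2·sin²(Δλ/2)=0.1409158248; c=2·atan2(√a, √(1-a))=0.769629770; dist=6371·c=4903.311 ≈ 4903.3 km; running total=22394.8 km
Leg 3 bearing: y=sinΔλ·cosφ2=0.11928288, x=cosφ1·sinφ2-sinφ1·cosφ2·cosΔλ=-0.68556970; θ=atan2(y, x)=170.1299° ≈ 170.1°
Leg 4: φ1=-1.2133075, φ2=0.2684177, Δφ=1.4817252, Δλ=2.1046768 rad; a=sin²(Δφ/2)+cosφ1·cosφ2·sin²(Δλ/2)=0.7100655131; c=2·atan2(√a, √(1-a))=2.004386029; dist=6371·c=12769.943 ≈ 12769.9 km; running total=35164.7 km
Leg 4 bearing: y=sinΔλ·cosφ2=0.83001371, x=cosφ1·sinφ2-sinφ1·cosφ2·cosΔλ=-0.36683396; θ=atan2(y, x)=113.8436° ≈ 113.8°
Leg 5: φ1=0.2684177, φ2=0.9049497, Δφ=0.6365321, Δλ=-2.8516359 rad; a=sin²(Δφ/2)+cosφ1·cosφ2·sin²(Δλ/2)=0.6810930620; c=2·atan2(√a, √(1-a))=1.941408515; dist=6371·c=12368.714 ≈ 12368.7 km; running total=47533.4 km
Leg 5 bearing: y=sinΔλ·cosφ2=-0.17661429, x=cosφ1·sinφ2-sinφ1·cosφ2·cosΔλ=0.91522052; θ=atan2(y, x)=-10.9224° <0 so +360° → 349.0776° ≈ 349.1°
Leg 6: φ1=0.9049497, φ2=-0.7511531, Δφ=-1.6561028, Δλ=0.1336748 rad; a=sin²(Δφ/2)+cosφ1·cosφ2·sin²(Δλ/2)=0.5446154561; c=2·atan2(√a, √(1-a))=1.660146077; dist=6371·c=10576.791 ≈ 10576.8 km; running total=58110.2 km
Leg 6 bearing: y=sinΔλ·cosφ2=0.09741249, x=cosφ1·sinφ2-sinφ1·cosφ2·cosΔλ=-0.99123592; θ=atan2(y, x)=174.3873° ≈ 174.4°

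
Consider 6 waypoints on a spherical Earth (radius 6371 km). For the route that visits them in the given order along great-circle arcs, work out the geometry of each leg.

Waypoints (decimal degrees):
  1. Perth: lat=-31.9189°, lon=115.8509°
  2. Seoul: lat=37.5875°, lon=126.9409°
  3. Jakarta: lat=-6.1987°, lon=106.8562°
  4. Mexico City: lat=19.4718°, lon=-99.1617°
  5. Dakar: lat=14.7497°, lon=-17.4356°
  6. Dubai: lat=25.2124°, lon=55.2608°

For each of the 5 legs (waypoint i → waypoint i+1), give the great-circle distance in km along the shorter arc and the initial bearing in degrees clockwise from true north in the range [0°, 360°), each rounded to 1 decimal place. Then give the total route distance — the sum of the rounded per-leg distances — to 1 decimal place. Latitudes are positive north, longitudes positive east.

Leg 1: dist=7814.0 km, bearing=9.3°
Leg 2: dist=5295.3 km, bearing=207.5°
Leg 3: dist=16839.1 km, bearing=59.9°
Leg 4: dist=8620.0 km, bearing=78.6°
Leg 5: dist=7601.9 km, bearing=68.3°
Total: 46170.3 km

Leg 1: φ1=-0.5570899, φ2=0.6560256, Δφ=1.2131155, Δλ=0.1935570 rad; a=sin²(Δφ/2)+cosφ1·cosφ2·sin²(Δλ/2)=0.3312286649; c=2·atan2(√a, √(1-a))=1.226491197; dist=6371·c=7813.975 ≈ 7814.0 km; running total=7814.0 km
Leg 1 bearing: y=sinΔλ·cosφ2=0.15242306, x=cosφ1·sinφ2-sinφ1·cosφ2·cosΔλ=0.92888759; θ=atan2(y, x)=9.3187° ≈ 9.3°
Leg 2: φ1=0.6560256, φ2=-0.1081877, Δφ=-0.7642134, Δλ=-0.3505441 rad; a=sin²(Δφ/2)+cosφ1·cosφ2·sin²(Δλ/2)=0.1629908715; c=2·atan2(√a, √(1-a))=0.831161420; dist=6371·c=5295.329 ≈ 5295.3 km; running total=13109.3 km
Leg 2 bearing: y=sinΔλ·cosφ2=-0.34140114, x=cosφ1·sinφ2-sinφ1·cosφ2·cosΔλ=-0.65509133; θ=atan2(y, x)=-152.4737° <0 so +360° → 207.5263° ≈ 207.5°
Leg 3: φ1=-0.1081877, φ2=0.3398470, Δφ=0.4480347, Δλ=-3.5956907 rad; a=sin²(Δφ/2)+cosφ1·cosφ2·sin²(Δλ/2)=0.9391493428; c=2·atan2(√a, √(1-a))=2.643088414; dist=6371·c=16839.116 ≈ 16839.1 km; running total=29948.4 km
Leg 3 bearing: y=sinΔλ·cosφ2=0.41356352, x=cosφ1·sinφ2-sinφ1·cosφ2·cosΔλ=0.23990964; θ=atan2(y, x)=59.8818° ≈ 59.9°
Leg 4: φ1=0.3398470, φ2=0.2574308, Δφ=-0.0824162, Δλ=1.4263895 rad; a=sin²(Δφ/2)+cosφ1·cosφ2·sin²(Δλ/2)=0.3919639745; c=2·atan2(√a, √(1-a))=1.353006642; dist=6371·c=8620.005 ≈ 8620.0 km; running total=38568.4 km
Leg 4 bearing: y=sinΔλ·cosφ2=0.95698171, x=cosφ1·sinφ2-sinφ1·cosφ2·cosΔλ=0.19364628; θ=atan2(y, x)=78.5606° ≈ 78.6°
Leg 5: φ1=0.2574308, φ2=0.4400394, Δφ=0.1826086, Δλ=1.2687915 rad; a=sin²(Δφ/2)+cosφ1·cosφ2·sin²(Δλ/2)=0.3156579691; c=2·atan2(√a, √(1-a))=1.193203369; dist=6371·c=7601.899 ≈ 7601.9 km; running total=46170.3 km
Leg 5 bearing: y=sinΔλ·cosφ2=0.86378849, x=cosφ1·sinφ2-sinφ1·cosφ2·cosΔλ=0.34342612; θ=atan2(y, x)=68.3182° ≈ 68.3°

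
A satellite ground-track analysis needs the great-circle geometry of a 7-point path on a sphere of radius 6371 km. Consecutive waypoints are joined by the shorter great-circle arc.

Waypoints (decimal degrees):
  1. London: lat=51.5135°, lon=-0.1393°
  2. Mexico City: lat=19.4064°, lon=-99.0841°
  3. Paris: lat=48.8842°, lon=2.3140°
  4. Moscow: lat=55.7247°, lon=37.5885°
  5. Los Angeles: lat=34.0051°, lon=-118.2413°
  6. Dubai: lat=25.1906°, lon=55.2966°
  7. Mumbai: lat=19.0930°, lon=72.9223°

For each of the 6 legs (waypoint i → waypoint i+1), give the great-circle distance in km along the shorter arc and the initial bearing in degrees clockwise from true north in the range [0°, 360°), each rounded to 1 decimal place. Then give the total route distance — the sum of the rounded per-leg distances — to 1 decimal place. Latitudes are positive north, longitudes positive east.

Leg 1: φ1=0.8990802, φ2=0.3387056, Δφ=-0.5603746, Δλ=-1.7269125 rad; a=sin²(Δφ/2)+cosφ1·cosφ2·sin²(Δλ/2)=0.4155905058; c=2·atan2(√a, √(1-a))=1.401164990; dist=6371·c=8926.822 ≈ 8926.8 km; running total=8926.8 km
Leg 1 bearing: y=sinΔλ·cosφ2=-0.93171509, x=cosφ1·sinφ2-sinφ1·cosφ2·cosΔλ=0.32156981; θ=atan2(y, x)=-70.9585° <0 so +360° → 289.0415° ≈ 289.0°
Leg 2: φ1=0.3387056, φ2=0.8531902, Δφ=0.5144847, Δλ=1.7697307 rad; a=sin²(Δφ/2)+cosφ1·cosφ2·sin²(Δλ/2)=0.4361239044; c=2·atan2(√a, √(1-a))=1.442694059; dist=6371·c=9191.404 ≈ 9191.4 km; running total=18118.2 km
Leg 2 bearing: y=sinΔλ·cosφ2=0.64461399, x=cosφ1·sinφ2-sinφ1·cosφ2·cosΔλ=0.75375870; θ=atan2(y, x)=40.5370° ≈ 40.5°
Leg 3: φ1=0.8531902, φ2=0.9725795, Δφ=0.1193892, Δλ=0.6156562 rad; a=sin²(Δφ/2)+cosφ1·cosφ2·sin²(Δλ/2)=0.0375565815; c=2·atan2(√a, √(1-a))=0.390058448; dist=6371·c=2485.062 ≈ 2485.1 km; running total=20603.3 km
Leg 3 bearing: y=sinΔλ·cosφ2=0.32522741, x=cosφ1·sinφ2-sinφ1·cosφ2·cosΔλ=0.19700627; θ=atan2(y, x)=58.7946° ≈ 58.8°
Leg 4: φ1=0.9725795, φ2=0.5935010, Δφ=-0.3790785, Δλ=-2.7197431 rad; a=sin²(Δφ/2)+cosφ1·cosφ2·sin²(Δλ/2)=0.4818938278; c=2·atan2(√a, √(1-a))=1.534576063; dist=6371·c=9776.784 ≈ 9776.8 km; running total=30380.1 km
Leg 4 bearing: y=sinΔλ·cosφ2=-0.33942787, x=cosφ1·sinφ2-sinφ1·cosφ2·cosΔλ=0.93993478; θ=atan2(y, x)=-19.8556° <0 so +360° → 340.1444° ≈ 340.1°
Leg 5: φ1=0.5935010, φ2=0.4396589, Δφ=-0.1538420, Δλ=3.0288077 rad; a=sin²(Δφ/2)+cosφ1·cosφ2·sin²(Δλ/2)=0.7536706371; c=2·atan2(√a, √(1-a))=2.102893024; dist=6371·c=13397.531 ≈ 13397.5 km; running total=43777.6 km
Leg 5 bearing: y=sinΔλ·cosφ2=0.10184249, x=cosφ1·sinφ2-sinφ1·cosφ2·cosΔλ=0.85570611; θ=atan2(y, x)=6.7872° ≈ 6.8°
Leg 6: φ1=0.4396589, φ2=0.3332357, Δφ=-0.1064232, Δλ=0.3076265 rad; a=sin²(Δφ/2)+cosφ1·cosφ2·sin²(Δλ/2)=0.0229005723; c=2·atan2(√a, √(1-a))=0.303825947; dist=6371·c=1935.675 ≈ 1935.7 km; running total=45713.3 km
Leg 6 bearing: y=sinΔλ·cosφ2=0.28614019, x=cosφ1·sinφ2-sinφ1·cosφ2·cosΔλ=-0.08734035; θ=atan2(y, x)=106.9741° ≈ 107.0°

Leg 1: dist=8926.8 km, bearing=289.0°
Leg 2: dist=9191.4 km, bearing=40.5°
Leg 3: dist=2485.1 km, bearing=58.8°
Leg 4: dist=9776.8 km, bearing=340.1°
Leg 5: dist=13397.5 km, bearing=6.8°
Leg 6: dist=1935.7 km, bearing=107.0°
Total: 45713.3 km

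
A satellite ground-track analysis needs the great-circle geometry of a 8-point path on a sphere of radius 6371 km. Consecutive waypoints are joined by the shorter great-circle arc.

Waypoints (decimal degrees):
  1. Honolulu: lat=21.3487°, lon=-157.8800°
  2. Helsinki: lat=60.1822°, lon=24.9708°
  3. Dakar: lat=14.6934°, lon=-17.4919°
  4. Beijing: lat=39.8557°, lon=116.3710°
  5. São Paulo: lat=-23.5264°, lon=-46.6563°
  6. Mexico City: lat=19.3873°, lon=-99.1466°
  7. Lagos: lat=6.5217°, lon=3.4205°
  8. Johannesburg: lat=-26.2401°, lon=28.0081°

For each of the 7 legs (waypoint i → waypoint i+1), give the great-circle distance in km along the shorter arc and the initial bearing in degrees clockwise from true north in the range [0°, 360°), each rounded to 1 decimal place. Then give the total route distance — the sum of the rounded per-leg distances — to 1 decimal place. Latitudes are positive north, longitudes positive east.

Leg 1: φ1=0.3726051, φ2=1.0503775, Δφ=0.6777724, Δλ=3.1913485 rad; a=sin²(Δφ/2)+cosφ1·cosφ2·sin²(Δλ/2)=0.5733514301; c=2·atan2(√a, √(1-a))=1.718030566; dist=6371·c=10945.573 ≈ 10945.6 km; running total=10945.6 km
Leg 1 bearing: y=sinΔλ·cosφ2=-0.02473057, x=cosφ1·sinφ2-sinφ1·cosφ2·cosΔλ=0.98887141; θ=atan2(y, x)=-1.4326° <0 so +360° → 358.5674° ≈ 358.6°
Leg 2: φ1=1.0503775, φ2=0.2564482, Δφ=-0.7939293, Δλ=-0.7411139 rad; a=sin²(Δφ/2)+cosφ1·cosφ2·sin²(Δλ/2)=0.2125523855; c=2·atan2(√a, √(1-a))=0.958320231; dist=6371·c=6105.458 ≈ 6105.5 km; running total=17051.1 km
Leg 2 bearing: y=sinΔλ·cosφ2=-0.65303195, x=cosφ1·sinφ2-sinφ1·cosφ2·cosΔλ=-0.49299569; θ=atan2(y, x)=-127.0504° <0 so +360° → 232.9496° ≈ 232.9°
Leg 3: φ1=0.2564482, φ2=0.6956132, Δφ=0.4391650, Δλ=2.3363484 rad; a=sin²(Δφ/2)+cosφ1·cosφ2·sin²(Δλ/2)=0.6759960962; c=2·atan2(√a, √(1-a))=1.930494985; dist=6371·c=12299.184 ≈ 12299.2 km; running total=29350.3 km
Leg 3 bearing: y=sinΔλ·cosφ2=0.55348346, x=cosφ1·sinφ2-sinφ1·cosφ2·cosΔλ=0.75482287; θ=atan2(y, x)=36.2512° ≈ 36.3°
Leg 4: φ1=0.6956132, φ2=-0.4106131, Δφ=-1.1062263, Δλ=-2.8453632 rad; a=sin²(Δφ/2)+cosφ1·cosφ2·sin²(Δλ/2)=0.9645023577; c=2·atan2(√a, √(1-a))=2.762510562; dist=6371·c=17599.955 ≈ 17600.0 km; running total=46950.3 km
Leg 4 bearing: y=sinΔλ·cosφ2=-0.26765086, x=cosφ1·sinφ2-sinφ1·cosφ2·cosΔλ=0.25556458; θ=atan2(y, x)=-46.3233° <0 so +360° → 313.6767° ≈ 313.7°
Leg 5: φ1=-0.4106131, φ2=0.3383722, Δφ=0.7489854, Δλ=-0.9161286 rad; a=sin²(Δφ/2)+cosφ1·cosφ2·sin²(Δλ/2)=0.3029402347; c=2·atan2(√a, √(1-a))=1.165686684; dist=6371·c=7426.590 ≈ 7426.6 km; running total=54376.9 km
Leg 5 bearing: y=sinΔλ·cosφ2=-0.74827001, x=cosφ1·sinφ2-sinφ1·cosφ2·cosΔλ=0.53363076; θ=atan2(y, x)=-54.5053° <0 so +360° → 305.4947° ≈ 305.5°
Leg 6: φ1=0.3383722, φ2=0.1138251, Δφ=-0.2245471, Δλ=1.7901336 rad; a=sin²(Δφ/2)+cosφ1·cosφ2·sin²(Δλ/2)=0.5831069758; c=2·atan2(√a, √(1-a))=1.737785287; dist=6371·c=11071.430 ≈ 11071.4 km; running total=65448.3 km
Leg 6 bearing: y=sinΔλ·cosφ2=0.96972581, x=cosφ1·sinφ2-sinφ1·cosφ2·cosΔλ=0.17889880; θ=atan2(y, x)=79.5474° ≈ 79.5°
Leg 7: φ1=0.1138251, φ2=-0.4579761, Δφ=-0.5718013, Δλ=0.4291346 rad; a=sin²(Δφ/2)+cosφ1·cosφ2·sin²(Δλ/2)=0.1199379658; c=2·atan2(√a, √(1-a))=0.707292293; dist=6371·c=4506.159 ≈ 4506.2 km; running total=69954.5 km
Leg 7 bearing: y=sinΔλ·cosφ2=0.37320619, x=cosφ1·sinφ2-sinφ1·cosφ2·cosΔλ=-0.53191027; θ=atan2(y, x)=144.9452° ≈ 144.9°

Leg 1: dist=10945.6 km, bearing=358.6°
Leg 2: dist=6105.5 km, bearing=232.9°
Leg 3: dist=12299.2 km, bearing=36.3°
Leg 4: dist=17600.0 km, bearing=313.7°
Leg 5: dist=7426.6 km, bearing=305.5°
Leg 6: dist=11071.4 km, bearing=79.5°
Leg 7: dist=4506.2 km, bearing=144.9°
Total: 69954.5 km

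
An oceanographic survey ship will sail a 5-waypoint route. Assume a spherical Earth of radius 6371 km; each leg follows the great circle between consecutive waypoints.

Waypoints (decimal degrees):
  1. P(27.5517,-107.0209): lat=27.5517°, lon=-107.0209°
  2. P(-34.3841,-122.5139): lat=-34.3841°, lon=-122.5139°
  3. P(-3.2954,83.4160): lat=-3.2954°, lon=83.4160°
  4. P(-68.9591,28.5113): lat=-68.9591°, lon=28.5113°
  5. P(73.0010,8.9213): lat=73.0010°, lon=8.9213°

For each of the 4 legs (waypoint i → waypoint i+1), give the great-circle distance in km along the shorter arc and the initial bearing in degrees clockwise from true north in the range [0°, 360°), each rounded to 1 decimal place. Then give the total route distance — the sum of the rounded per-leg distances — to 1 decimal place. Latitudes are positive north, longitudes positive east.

Leg 1: φ1=0.4808679, φ2=-0.6001158, Δφ=-1.0809836, Δλ=-0.2704039 rad; a=sin²(Δφ/2)+cosφ1·cosφ2·sin²(Δλ/2)=0.2780631782; c=2·atan2(√a, √(1-a))=1.110879427; dist=6371·c=7077.413 ≈ 7077.4 km; running total=7077.4 km
Leg 1 bearing: y=sinΔλ·cosφ2=-0.22044672, x=cosφ1·sinφ2-sinφ1·cosφ2·cosΔλ=-0.86855019; θ=atan2(y, x)=-165.7585° <0 so +360° → 194.2415° ≈ 194.2°
Leg 2: φ1=-0.6001158, φ2=-0.0575156, Δφ=0.5426002, Δλ=3.5941548 rad; a=sin²(Δφ/2)+cosφ1·cosφ2·sin²(Δλ/2)=0.8542497326; c=2·atan2(√a, √(1-a))=2.358165988; dist=6371·c=15023.876 ≈ 15023.9 km; running total=22101.3 km
Leg 2 bearing: y=sinΔλ·cosφ2=-0.43654811, x=cosφ1·sinφ2-sinφ1·cosφ2·cosΔλ=-0.55448558; θ=atan2(y, x)=-141.7865° <0 so +360° → 218.2135° ≈ 218.2°
Leg 3: φ1=-0.0575156, φ2=-1.2035633, Δφ=-1.1460478, Δλ=-0.9582678 rad; a=sin²(Δφ/2)+cosφ1·cosφ2·sin²(Δλ/2)=0.3701338645; c=2·atan2(√a, √(1-a))=1.308051378; dist=6371·c=8333.595 ≈ 8333.6 km; running total=30434.9 km
Leg 3 bearing: y=sinΔλ·cosφ2=-0.29376073, x=cosφ1·sinφ2-sinφ1·cosφ2·cosΔλ=-0.91991509; θ=atan2(y, x)=-162.2899° <0 so +360° → 197.7101° ≈ 197.7°
Leg 4: φ1=-1.2035633, φ2=1.2741078, Δφ=2.4776712, Δλ=-0.3419100 rad; a=sin²(Δφ/2)+cosφ1·cosφ2·sin²(Δλ/2)=0.8968288236; c=2·atan2(√a, √(1-a))=2.487594226; dist=6371·c=15848.463 ≈ 15848.5 km; running total=46283.4 km
Leg 4 bearing: y=sinΔλ·cosφ2=-0.09802288, x=cosφ1·sinφ2-sinφ1·cosφ2·cosΔλ=0.60041573; θ=atan2(y, x)=-9.2722° <0 so +360° → 350.7278° ≈ 350.7°

Leg 1: dist=7077.4 km, bearing=194.2°
Leg 2: dist=15023.9 km, bearing=218.2°
Leg 3: dist=8333.6 km, bearing=197.7°
Leg 4: dist=15848.5 km, bearing=350.7°
Total: 46283.4 km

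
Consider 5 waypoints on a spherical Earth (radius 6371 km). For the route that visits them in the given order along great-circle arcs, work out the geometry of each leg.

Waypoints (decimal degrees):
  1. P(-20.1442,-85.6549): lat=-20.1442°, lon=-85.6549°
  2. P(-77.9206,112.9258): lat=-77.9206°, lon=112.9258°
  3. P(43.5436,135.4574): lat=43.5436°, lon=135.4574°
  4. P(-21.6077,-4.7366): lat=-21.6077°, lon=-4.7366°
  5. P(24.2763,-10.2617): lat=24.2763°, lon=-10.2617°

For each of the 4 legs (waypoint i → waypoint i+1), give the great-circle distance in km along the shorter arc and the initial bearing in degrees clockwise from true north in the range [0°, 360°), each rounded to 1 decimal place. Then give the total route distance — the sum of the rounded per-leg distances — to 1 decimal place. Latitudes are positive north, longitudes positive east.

Leg 1: φ1=-0.3515826, φ2=-1.3599710, Δφ=-1.0083884, Δλ=3.4658870 rad; a=sin²(Δφ/2)+cosφ1·cosφ2·sin²(Δλ/2)=0.4247331966; c=2·atan2(√a, √(1-a))=1.419688319; dist=6371·c=9044.834 ≈ 9044.8 km; running total=9044.8 km
Leg 1 bearing: y=sinΔλ·cosφ2=-0.06668084, x=cosφ1·sinφ2-sinφ1·cosφ2·cosΔλ=-0.98635354; θ=atan2(y, x)=-176.1325° <0 so +360° → 183.8675° ≈ 183.9°
Leg 2: φ1=-1.3599710, φ2=0.7599792, Δφ=2.1199502, Δλ=0.3932506 rad; a=sin²(Δφ/2)+cosφ1·cosφ2·sin²(Δλ/2)=0.7667721253; c=2·atan2(√a, √(1-a))=2.133581930; dist=6371·c=13593.050 ≈ 13593.1 km; running total=22637.9 km
Leg 2 bearing: y=sinΔλ·cosφ2=0.27775752, x=cosφ1·sinφ2-sinφ1·cosφ2·cosΔλ=0.79886250; θ=atan2(y, x)=19.1721° ≈ 19.2°
Leg 3: φ1=0.7599792, φ2=-0.3771255, Δφ=-1.1371047, Δλ=-2.4468469 rad; a=sin²(Δφ/2)+cosφ1·cosφ2·sin²(Δλ/2)=0.8857002292; c=2·atan2(√a, √(1-a))=2.451835320; dist=6371·c=15620.643 ≈ 15620.6 km; running total=38258.5 km
Leg 3 bearing: y=sinΔλ·cosφ2=-0.59520207, x=cosφ1·sinφ2-sinφ1·cosφ2·cosΔλ=0.22511292; θ=atan2(y, x)=-69.2828° <0 so +360° → 290.7172° ≈ 290.7°
Leg 4: φ1=-0.3771255, φ2=0.4237014, Δφ=0.8008269, Δλ=-0.0964312 rad; a=sin²(Δφ/2)+cosφ1·cosφ2·sin²(Δλ/2)=0.1539120732; c=2·atan2(√a, √(1-a))=0.806296836; dist=6371·c=5136.917 ≈ 5136.9 km; running total=43395.4 km
Leg 4 bearing: y=sinΔλ·cosφ2=-0.08776793, x=cosφ1·sinφ2-sinφ1·cosφ2·cosΔλ=0.71637237; θ=atan2(y, x)=-6.9849° <0 so +360° → 353.0151° ≈ 353.0°

Leg 1: dist=9044.8 km, bearing=183.9°
Leg 2: dist=13593.1 km, bearing=19.2°
Leg 3: dist=15620.6 km, bearing=290.7°
Leg 4: dist=5136.9 km, bearing=353.0°
Total: 43395.4 km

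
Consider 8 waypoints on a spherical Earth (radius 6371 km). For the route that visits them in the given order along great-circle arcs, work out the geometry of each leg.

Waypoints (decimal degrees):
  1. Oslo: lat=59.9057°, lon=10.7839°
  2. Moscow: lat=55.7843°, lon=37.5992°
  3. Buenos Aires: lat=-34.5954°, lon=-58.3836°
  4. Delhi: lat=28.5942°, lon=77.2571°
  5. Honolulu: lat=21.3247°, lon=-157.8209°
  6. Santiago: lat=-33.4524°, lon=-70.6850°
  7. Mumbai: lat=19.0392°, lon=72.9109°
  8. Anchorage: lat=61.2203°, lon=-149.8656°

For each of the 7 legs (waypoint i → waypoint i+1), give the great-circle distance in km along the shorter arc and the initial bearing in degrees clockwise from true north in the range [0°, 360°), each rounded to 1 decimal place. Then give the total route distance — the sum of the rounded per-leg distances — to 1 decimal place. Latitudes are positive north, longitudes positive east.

Leg 1: dist=1638.9 km, bearing=94.4°
Leg 2: dist=13474.8 km, bearing=253.1°
Leg 3: dist=15794.8 km, bearing=86.5°
Leg 4: dist=11909.9 km, bearing=53.0°
Leg 5: dist=11041.8 km, bearing=122.4°
Leg 6: dist=16073.1 km, bearing=104.7°
Leg 7: dist=10314.3 km, bearing=19.1°
Total: 80247.6 km

Leg 1: φ1=1.0455517, φ2=0.9736197, Δφ=-0.0719320, Δλ=0.4680153 rad; a=sin²(Δφ/2)+cosφ1·cosφ2·sin²(Δλ/2)=0.0164530156; c=2·atan2(√a, √(1-a))=0.257247350; dist=6371·c=1638.923 ≈ 1638.9 km; running total=1638.9 km
Leg 1 bearing: y=sinΔλ·cosφ2=0.25366696, x=cosφ1·sinφ2-sinφ1·cosφ2·cosΔλ=-0.01955317; θ=atan2(y, x)=94.4078° ≈ 94.4°
Leg 2: φ1=0.9736197, φ2=-0.6038036, Δφ=-1.5774233, Δλ=-1.6752159 rad; a=sin²(Δφ/2)+cosφ1·cosφ2·sin²(Δλ/2)=0.7588783508; c=2·atan2(√a, √(1-a))=2.115023069; dist=6371·c=13474.812 ≈ 13474.8 km; running total=15113.7 km
Leg 2 bearing: y=sinΔλ·cosφ2=-0.81869827, x=cosφ1·sinφ2-sinφ1·cosφ2·cosΔλ=-0.24831661; θ=atan2(y, x)=-106.8729° <0 so +360° → 253.1271° ≈ 253.1°
Leg 3: φ1=-0.6038036, φ2=0.4990629, Δφ=1.1028666, Δλ=2.3673768 rad; a=sin²(Δφ/2)+cosφ1·cosφ2·sin²(Δλ/2)=0.8942527352; c=2·atan2(√a, √(1-a))=2.479171505; dist=6371·c=15794.802 ≈ 15794.8 km; running total=30908.5 km
Leg 3 bearing: y=sinΔλ·cosφ2=0.61388062, x=cosφ1·sinφ2-sinφ1·cosφ2·cosΔλ=0.03754600; θ=atan2(y, x)=86.5001° ≈ 86.5°
Leg 4: φ1=0.4990629, φ2=0.3721862, Δφ=-0.1268767, Δλ=-4.1028851 rad; a=sin²(Δφ/2)+cosφ1·cosφ2·sin²(Δλ/2)=0.6470899085; c=2·atan2(√a, √(1-a))=1.869393576; dist=6371·c=11909.906 ≈ 11909.9 km; running total=42818.4 km
Leg 4 bearing: y=sinΔλ·cosφ2=0.76379510, x=cosφ1·sinφ2-sinφ1·cosφ2·cosΔλ=0.57452178; θ=atan2(y, x)=53.0497° ≈ 53.0°
Leg 5: φ1=0.3721862, φ2=-0.5838545, Δφ=-0.9560407, Δλ=1.5208084 rad; a=sin²(Δφ/2)+cosφ1·cosφ2·sin²(Δλ/2)=0.5808129826; c=2·atan2(√a, √(1-a))=1.733134386; dist=6371·c=11041.799 ≈ 11041.8 km; running total=53860.2 km
Leg 5 bearing: y=sinΔλ·cosφ2=0.83330186, x=cosφ1·sinφ2-sinφ1·cosφ2·cosΔλ=-0.52866346; θ=atan2(y, x)=122.3919° ≈ 122.4°
Leg 6: φ1=-0.5838545, φ2=0.3322967, Δφ=0.9161512, Δλ=2.5062212 rad; a=sin²(Δφ/2)+cosφ1·cosφ2·sin²(Δλ/2)=0.9073058687; c=2·atan2(√a, √(1-a))=2.522855796; dist=6371·c=16073.114 ≈ 16073.1 km; running total=69933.3 km
Leg 6 bearing: y=sinΔλ·cosφ2=0.56101071, x=cosφ1·sinφ2-sinφ1·cosφ2·cosΔλ=-0.14722329; θ=atan2(y, x)=104.7043° ≈ 104.7°
Leg 7: φ1=0.3322967, φ2=1.0684958, Δφ=0.7361991, Δλ=-3.8881834 rad; a=sin²(Δφ/2)+cosφ1·cosφ2·sin²(Δλ/2)=0.5240658611; c=2·atan2(√a, √(1-a))=1.618946653; dist=6371·c=10314.309 ≈ 10314.3 km; running total=80247.6 km
Leg 7 bearing: y=sinΔλ·cosφ2=0.32696746, x=cosφ1·sinφ2-sinφ1·cosφ2·cosΔλ=0.94380910; θ=atan2(y, x)=19.1078° ≈ 19.1°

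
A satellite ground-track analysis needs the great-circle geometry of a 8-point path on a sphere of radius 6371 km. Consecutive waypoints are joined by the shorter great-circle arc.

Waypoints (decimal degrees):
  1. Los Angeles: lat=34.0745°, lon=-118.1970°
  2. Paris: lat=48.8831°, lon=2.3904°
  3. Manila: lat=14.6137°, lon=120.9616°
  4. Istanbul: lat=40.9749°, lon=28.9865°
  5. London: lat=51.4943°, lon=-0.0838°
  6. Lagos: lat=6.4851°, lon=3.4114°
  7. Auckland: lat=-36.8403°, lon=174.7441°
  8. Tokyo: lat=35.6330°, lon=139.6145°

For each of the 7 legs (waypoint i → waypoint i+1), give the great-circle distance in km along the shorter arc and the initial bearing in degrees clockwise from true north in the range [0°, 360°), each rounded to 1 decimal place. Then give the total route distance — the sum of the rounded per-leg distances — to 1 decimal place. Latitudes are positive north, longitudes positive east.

Leg 1: dist=9081.0 km, bearing=34.9°
Leg 2: dist=10737.0 km, bearing=58.8°
Leg 3: dist=9111.0 km, bearing=310.4°
Leg 4: dist=2500.3 km, bearing=307.7°
Leg 5: dist=5015.2 km, bearing=175.1°
Leg 6: dist=16527.0 km, bearing=166.6°
Leg 7: dist=8837.2 km, bearing=331.6°
Total: 61808.7 km

Leg 1: φ1=0.5947122, φ2=0.8531710, Δφ=0.2584588, Δλ=2.1046472 rad; a=sin²(Δφ/2)+cosφ1·cosφ2·sin²(Δλ/2)=0.4275391498; c=2·atan2(√a, √(1-a))=1.425362490; dist=6371·c=9080.984 ≈ 9081.0 km; running total=9081.0 km
Leg 1 bearing: y=sinΔλ·cosφ2=0.56609540, x=cosφ1·sinφ2-sinφ1·cosφ2·cosΔλ=0.81150090; θ=atan2(y, x)=34.8993° ≈ 34.9°
Leg 2: φ1=0.8531710, φ2=0.2550572, Δφ=-0.5981139, Δλ=2.0694578 rad; a=sin²(Δφ/2)+cosφ1·cosφ2·sin²(Δλ/2)=0.5571231641; c=2·atan2(√a, √(1-a))=1.685292654; dist=6371·c=10737.000 ≈ 10737.0 km; running total=19818.0 km
Leg 2 bearing: y=sinΔλ·cosφ2=0.84981196, x=cosφ1·sinφ2-sinφ1·cosφ2·cosΔλ=0.51455555; θ=atan2(y, x)=58.8054° ≈ 58.8°
Leg 3: φ1=0.2550572, φ2=0.7151469, Δφ=0.4600897, Δλ=-1.6052683 rad; a=sin²(Δφ/2)+cosφ1·cosφ2·sin²(Δλ/2)=0.4298692696; c=2·atan2(√a, √(1-a))=1.430070846; dist=6371·c=9110.981 ≈ 9111.0 km; running total=28929.0 km
Leg 3 bearing: y=sinΔλ·cosφ2=-0.75454837, x=cosφ1·sinφ2-sinφ1·cosφ2·cosΔλ=0.64107993; θ=atan2(y, x)=-49.6481° <0 so +360° → 310.3519° ≈ 310.4°
Leg 4: φ1=0.7151469, φ2=0.8987451, Δφ=0.1835982, Δλ=-0.5073724 rad; a=sin²(Δφ/2)+cosφ1·cosφ2·sin²(Δλ/2)=0.0380112285; c=2·atan2(√a, √(1-a))=0.392442888; dist=6371·c=2500.254 ≈ 2500.3 km; running total=31429.3 km
Leg 4 bearing: y=sinΔλ·cosφ2=-0.30250672, x=cosφ1·sinφ2-sinφ1·cosφ2·cosΔλ=0.23399825; θ=atan2(y, x)=-52.2769° <0 so +360° → 307.7231° ≈ 307.7°
Leg 5: φ1=0.8987451, φ2=0.1131863, Δφ=-0.7855587, Δλ=0.0610027 rad; a=sin²(Δφ/2)+cosφ1·cosφ2·sin²(Δλ/2)=0.1470787183; c=2·atan2(√a, √(1-a))=0.787184443; dist=6371·c=5015.152 ≈ 5015.2 km; running total=36444.5 km
Leg 5 bearing: y=sinΔλ·cosφ2=0.06057482, x=cosφ1·sinφ2-sinφ1·cosφ2·cosΔλ=-0.70577402; θ=atan2(y, x)=175.0945° ≈ 175.1°
Leg 6: φ1=0.1131863, φ2=-0.6429845, Δφ=-0.7561709, Δλ=2.9903197 rad; a=sin²(Δφ/2)+cosφ1·cosφ2·sin²(Δλ/2)=0.9269140315; c=2·atan2(√a, √(1-a))=2.594091671; dist=6371·c=16526.958 ≈ 16527.0 km; running total=52971.5 km
Leg 6 bearing: y=sinΔλ·cosφ2=0.12060400, x=cosφ1·sinφ2-sinφ1·cosφ2·cosΔλ=-0.50639146; θ=atan2(y, x)=166.6038° ≈ 166.6°
Leg 7: φ1=-0.6429845, φ2=0.6219132, Δφ=1.2648977, Δλ=-0.6131272 rad; a=sin²(Δφ/2)+cosφ1·cosφ2·sin²(Δλ/2)=0.4086650879; c=2·atan2(√a, √(1-a))=1.387095042; dist=6371·c=8837.183 ≈ 8837.2 km; running total=61808.7 km
Leg 7 bearing: y=sinΔλ·cosφ2=-0.46768781, x=cosφ1·sinφ2-sinφ1·cosφ2·cosΔλ=0.86481203; θ=atan2(y, x)=-28.4044° <0 so +360° → 331.5956° ≈ 331.6°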